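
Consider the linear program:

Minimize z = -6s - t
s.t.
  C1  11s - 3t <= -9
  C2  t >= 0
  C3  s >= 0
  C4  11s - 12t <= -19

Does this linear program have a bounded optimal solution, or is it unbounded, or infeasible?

From the feasible point (0, 3), moving in the direction (0, 1) keeps every constraint satisfied while z decreases without bound.

unbounded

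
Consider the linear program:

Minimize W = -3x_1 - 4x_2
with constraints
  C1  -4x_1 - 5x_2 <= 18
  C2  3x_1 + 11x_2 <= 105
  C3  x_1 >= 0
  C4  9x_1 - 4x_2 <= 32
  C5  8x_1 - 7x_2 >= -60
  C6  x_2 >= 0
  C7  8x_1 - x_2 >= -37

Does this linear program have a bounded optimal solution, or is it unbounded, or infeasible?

Corner points and W = -3x_1 - 4x_2:
  (772/111, 283/37) → W = -1904/37
  (75/109, 1020/109) → W = -4305/109
  (0, 60/7) → W = -240/7
  (0, 0) → W = 0
  (32/9, 0) → W = -32/3
The feasible region has finitely many vertices and no improving ray; the minimum is -1904/37 at (772/111, 283/37).

bounded optimum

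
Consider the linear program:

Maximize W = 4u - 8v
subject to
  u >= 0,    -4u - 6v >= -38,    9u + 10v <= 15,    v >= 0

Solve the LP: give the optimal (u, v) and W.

Vertices and W = 4u - 8v:
  (0, 3/2) → W = -12
  (0, 0) → W = 0
  (5/3, 0) → W = 20/3

The optimum lies where 9u + 10v = 15 and v = 0.
Solving simultaneously gives u = 5/3, v = 0.

u = 5/3, v = 0, maximum W = 20/3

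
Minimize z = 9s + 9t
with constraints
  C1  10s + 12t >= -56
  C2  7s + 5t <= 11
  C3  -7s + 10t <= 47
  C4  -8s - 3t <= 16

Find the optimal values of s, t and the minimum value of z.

Corner points and z = 9s + 9t:
  (206/17, -251/17) → z = -405/17
  (-4/11, -48/11) → z = -468/11
  (-25/21, 58/15) → z = 843/35
  (-301/101, 264/101) → z = -333/101

s = -4/11, t = -48/11, minimum z = -468/11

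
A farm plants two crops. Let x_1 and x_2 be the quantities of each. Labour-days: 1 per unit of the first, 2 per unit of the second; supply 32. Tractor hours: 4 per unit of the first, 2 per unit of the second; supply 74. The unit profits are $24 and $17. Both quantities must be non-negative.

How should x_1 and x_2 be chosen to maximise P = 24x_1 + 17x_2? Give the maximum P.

At the optimal vertex, x_1 + 2x_2 = 32 and 4x_1 + 2x_2 = 74.
Solving simultaneously gives x_1 = 14, x_2 = 9.

x_1 = 14, x_2 = 9, maximum P = 489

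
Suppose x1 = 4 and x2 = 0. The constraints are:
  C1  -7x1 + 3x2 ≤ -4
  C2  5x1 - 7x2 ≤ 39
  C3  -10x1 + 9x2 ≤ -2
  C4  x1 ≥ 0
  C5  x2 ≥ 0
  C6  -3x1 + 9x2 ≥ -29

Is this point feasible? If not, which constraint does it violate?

feasible

C1: -28 ≤ -4 ✓
C2: 20 ≤ 39 ✓
C3: -40 ≤ -2 ✓
C4: 4 ≥ 0 ✓
C5: 0 ≥ 0 ✓
C6: -12 ≥ -29 ✓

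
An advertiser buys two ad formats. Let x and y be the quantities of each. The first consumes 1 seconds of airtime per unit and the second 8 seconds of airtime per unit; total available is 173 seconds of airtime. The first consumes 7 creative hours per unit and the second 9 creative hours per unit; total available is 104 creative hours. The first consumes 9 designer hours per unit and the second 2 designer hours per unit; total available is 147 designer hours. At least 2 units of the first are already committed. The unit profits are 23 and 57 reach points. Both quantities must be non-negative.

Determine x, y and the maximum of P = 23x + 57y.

Corner points and P = 23x + 57y:
  (104/7, 0) → P = 2392/7
  (2, 0) → P = 46
  (2, 10) → P = 616

The optimum lies where 7x + 9y = 104 and x = 2.
Solving simultaneously gives x = 2, y = 10.

x = 2, y = 10, maximum P = 616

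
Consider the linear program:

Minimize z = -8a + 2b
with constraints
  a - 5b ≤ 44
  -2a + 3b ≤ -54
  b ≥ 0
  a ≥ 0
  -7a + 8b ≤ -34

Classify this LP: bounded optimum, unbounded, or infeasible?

unbounded

From the feasible point (44, 0), moving in the direction (5, 1) keeps every constraint satisfied while z decreases without bound.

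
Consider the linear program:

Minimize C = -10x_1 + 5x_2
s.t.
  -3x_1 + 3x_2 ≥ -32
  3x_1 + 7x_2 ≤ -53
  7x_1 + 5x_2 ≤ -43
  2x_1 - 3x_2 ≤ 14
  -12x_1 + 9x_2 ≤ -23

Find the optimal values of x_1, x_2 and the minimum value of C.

Extreme points and C = -10x_1 + 5x_2:
  (-61/23, -148/23) → C = -130/23
  (-316/111, -235/37) → C = -365/111
  (-19/6, -61/9) → C = -20/9

The binding constraints are 3x_1 + 7x_2 = -53 and 2x_1 - 3x_2 = 14.
Solving simultaneously gives x_1 = -61/23, x_2 = -148/23.

x_1 = -61/23, x_2 = -148/23, minimum C = -130/23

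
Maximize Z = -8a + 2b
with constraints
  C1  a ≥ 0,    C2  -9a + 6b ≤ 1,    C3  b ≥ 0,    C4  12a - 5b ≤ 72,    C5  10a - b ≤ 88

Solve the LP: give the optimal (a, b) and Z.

a = 0, b = 1/6, maximum Z = 1/3

Vertices and Z = -8a + 2b:
  (0, 1/6) → Z = 1/3
  (0, 0) → Z = 0
  (529/51, 802/51) → Z = -876/17
  (6, 0) → Z = -48
  (184/19, 168/19) → Z = -1136/19

The optimum lies where a = 0 and -9a + 6b = 1.
Solving simultaneously gives a = 0, b = 1/6.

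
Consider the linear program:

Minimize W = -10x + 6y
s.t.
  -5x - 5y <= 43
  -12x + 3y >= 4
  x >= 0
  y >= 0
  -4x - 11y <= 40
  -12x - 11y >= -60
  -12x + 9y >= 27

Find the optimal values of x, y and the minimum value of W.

Feasible corners and W = -10x + 6y:
  (17/21, 32/7) → W = 58/3
  (5/8, 23/6) → W = 67/4
  (0, 60/11) → W = 360/11
  (0, 3) → W = 18

The optimum lies where -12x + 3y = 4 and -12x + 9y = 27.
Solving simultaneously gives x = 5/8, y = 23/6.

x = 5/8, y = 23/6, minimum W = 67/4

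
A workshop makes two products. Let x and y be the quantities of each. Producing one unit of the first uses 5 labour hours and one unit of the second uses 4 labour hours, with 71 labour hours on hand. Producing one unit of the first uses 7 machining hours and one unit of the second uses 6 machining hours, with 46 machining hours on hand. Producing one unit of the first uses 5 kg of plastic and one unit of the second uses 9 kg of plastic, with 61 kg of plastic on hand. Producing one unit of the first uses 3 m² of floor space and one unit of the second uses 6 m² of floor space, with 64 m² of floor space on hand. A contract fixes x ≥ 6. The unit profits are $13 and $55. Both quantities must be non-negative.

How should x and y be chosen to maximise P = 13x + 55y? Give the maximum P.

x = 6, y = 2/3, maximum P = 344/3

Feasible corners and P = 13x + 55y:
  (46/7, 0) → P = 598/7
  (6, 0) → P = 78
  (6, 2/3) → P = 344/3

The binding constraints are 7x + 6y = 46 and x = 6.
Solving simultaneously gives x = 6, y = 2/3.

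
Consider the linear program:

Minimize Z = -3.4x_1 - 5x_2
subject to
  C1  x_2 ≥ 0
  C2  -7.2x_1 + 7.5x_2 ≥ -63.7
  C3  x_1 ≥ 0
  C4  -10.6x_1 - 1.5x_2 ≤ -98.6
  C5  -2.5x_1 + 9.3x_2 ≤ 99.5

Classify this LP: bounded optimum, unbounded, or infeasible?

bounded optimum

Corner points and Z = -3.4x_1 - 5x_2:
  (5567/602, 347/903) → Z = -301267/9030
  (44622/1607, 87565/4821) → Z = -4464847/24105
  (25591/3411, 130120/10233) → Z = -4558141/51165
The feasible region has finitely many vertices and no improving ray; the minimum is -4464847/24105 at (44622/1607, 87565/4821).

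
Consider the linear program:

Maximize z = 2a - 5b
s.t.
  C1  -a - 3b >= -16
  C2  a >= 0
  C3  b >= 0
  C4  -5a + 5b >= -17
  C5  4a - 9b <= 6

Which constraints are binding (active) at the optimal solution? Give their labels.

C3 and C5

Extreme points and z = 2a - 5b:
  (0, 16/3) → z = -80/3
  (131/20, 63/20) → z = -53/20
  (0, 0) → z = 0
  (3/2, 0) → z = 3
  (123/25, 38/25) → z = 56/25

The maximum is at (3/2, 0). Substituting into each constraint, equality holds for C3 and C5; the remaining constraints have slack.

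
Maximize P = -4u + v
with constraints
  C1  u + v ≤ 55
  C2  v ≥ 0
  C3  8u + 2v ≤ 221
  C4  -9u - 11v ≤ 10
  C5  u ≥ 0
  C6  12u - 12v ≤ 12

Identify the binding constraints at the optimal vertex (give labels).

Extreme points and P = -4u + v:
  (37/2, 73/2) → P = -75/2
  (0, 55) → P = 55
  (0, 0) → P = 0
  (1, 0) → P = -4
  (223/10, 213/10) → P = -679/10

The maximum is at (0, 55). Substituting into each constraint, equality holds for C1 and C5; the remaining constraints have slack.

C1 and C5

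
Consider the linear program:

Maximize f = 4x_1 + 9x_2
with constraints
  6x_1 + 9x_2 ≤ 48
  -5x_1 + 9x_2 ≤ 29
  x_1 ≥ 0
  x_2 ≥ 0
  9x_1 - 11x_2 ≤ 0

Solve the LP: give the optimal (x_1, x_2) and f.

Extreme points and f = 4x_1 + 9x_2:
  (19/11, 46/11) → f = 490/11
  (176/49, 144/49) → f = 2000/49
  (0, 29/9) → f = 29
  (0, 0) → f = 0

x_1 = 19/11, x_2 = 46/11, maximum f = 490/11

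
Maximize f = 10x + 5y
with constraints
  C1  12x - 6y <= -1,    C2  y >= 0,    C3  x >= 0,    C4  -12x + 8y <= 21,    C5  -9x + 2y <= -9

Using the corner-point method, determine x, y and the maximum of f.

x = 59/12, y = 10, maximum f = 595/6

Feasible corners and f = 10x + 5y:
  (59/12, 10) → f = 595/6
  (28/15, 39/10) → f = 229/6
  (19/8, 99/16) → f = 875/16

The optimum lies where 12x - 6y = -1 and -12x + 8y = 21.
Solving simultaneously gives x = 59/12, y = 10.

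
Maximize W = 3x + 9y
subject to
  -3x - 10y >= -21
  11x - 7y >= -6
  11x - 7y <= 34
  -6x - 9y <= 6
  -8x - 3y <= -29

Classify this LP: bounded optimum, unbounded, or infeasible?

Extreme points and W = 3x + 9y:
  (487/131, 129/131) → W = 2622/131
  (227/71, 81/71) → W = 1410/71
  (305/89, 47/89) → W = 1338/89
The feasible region has finitely many vertices and no improving ray; the maximum is 2622/131 at (487/131, 129/131).

bounded optimum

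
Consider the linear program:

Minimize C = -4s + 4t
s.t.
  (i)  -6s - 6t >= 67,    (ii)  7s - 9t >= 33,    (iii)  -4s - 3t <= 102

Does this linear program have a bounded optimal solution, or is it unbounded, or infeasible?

unbounded

From the feasible point (-135/32, -667/96), moving in the direction (6, -6) keeps every constraint satisfied while C decreases without bound.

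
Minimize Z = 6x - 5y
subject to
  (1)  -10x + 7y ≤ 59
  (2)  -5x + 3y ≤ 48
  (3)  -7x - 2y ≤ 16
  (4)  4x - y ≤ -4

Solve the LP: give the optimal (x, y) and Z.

Feasible corners and Z = 6x - 5y:
  (-10/3, 11/3) → Z = -115/3
  (31/18, 98/9) → Z = -397/9
  (-8/5, -12/5) → Z = 12/5

x = 31/18, y = 98/9, minimum Z = -397/9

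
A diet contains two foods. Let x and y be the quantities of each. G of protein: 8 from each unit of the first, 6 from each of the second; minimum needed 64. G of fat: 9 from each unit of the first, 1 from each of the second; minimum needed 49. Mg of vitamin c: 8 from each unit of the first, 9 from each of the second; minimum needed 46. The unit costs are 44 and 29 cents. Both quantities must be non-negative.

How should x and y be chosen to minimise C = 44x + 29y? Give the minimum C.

x = 5, y = 4, minimum C = 336

Feasible corners and C = 44x + 29y:
  (0, 49) → C = 1421
  (8, 0) → C = 352
  (5, 4) → C = 336
The feasible region is unbounded (it extends along (0, 1), (1, 0)), but C strictly increases along every unbounded feasible direction, so there is no improving ray and the minimum is attained at a vertex.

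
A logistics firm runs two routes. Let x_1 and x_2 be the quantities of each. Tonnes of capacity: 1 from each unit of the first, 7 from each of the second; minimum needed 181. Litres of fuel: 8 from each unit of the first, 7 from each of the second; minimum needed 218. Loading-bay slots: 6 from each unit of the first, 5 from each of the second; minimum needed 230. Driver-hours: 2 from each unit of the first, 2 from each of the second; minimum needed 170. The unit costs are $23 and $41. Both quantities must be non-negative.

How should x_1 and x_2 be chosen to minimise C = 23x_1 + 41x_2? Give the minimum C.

Feasible corners and C = 23x_1 + 41x_2:
  (0, 85) → C = 3485
  (181, 0) → C = 4163
  (69, 16) → C = 2243
The feasible region is unbounded (it extends along (0, 1), (1, 0)), but C strictly increases along every unbounded feasible direction, so there is no improving ray and the minimum is attained at a vertex.

The binding constraints are x_1 + 7x_2 = 181 and 2x_1 + 2x_2 = 170.
Solving simultaneously gives x_1 = 69, x_2 = 16.

x_1 = 69, x_2 = 16, minimum C = 2243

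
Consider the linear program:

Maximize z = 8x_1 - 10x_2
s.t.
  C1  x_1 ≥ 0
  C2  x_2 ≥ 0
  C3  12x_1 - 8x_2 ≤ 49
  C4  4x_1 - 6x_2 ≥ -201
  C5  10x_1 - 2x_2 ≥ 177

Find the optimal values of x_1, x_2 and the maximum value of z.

x_1 = 659/28, x_2 = 817/28, maximum z = -207/2

Corner points and z = 8x_1 - 10x_2:
  (951/20, 326/5) → z = -1358/5
  (659/28, 817/28) → z = -207/2
  (366/13, 1359/26) → z = -3867/13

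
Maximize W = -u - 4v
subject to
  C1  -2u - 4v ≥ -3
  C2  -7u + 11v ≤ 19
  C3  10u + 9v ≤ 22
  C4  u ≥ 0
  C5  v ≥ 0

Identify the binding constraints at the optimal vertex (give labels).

Corner points and W = -u - 4v:
  (0, 3/4) → W = -3
  (3/2, 0) → W = -3/2
  (0, 0) → W = 0

The maximum is at (0, 0). Substituting into each constraint, equality holds for C4 and C5; the remaining constraints have slack.

C4 and C5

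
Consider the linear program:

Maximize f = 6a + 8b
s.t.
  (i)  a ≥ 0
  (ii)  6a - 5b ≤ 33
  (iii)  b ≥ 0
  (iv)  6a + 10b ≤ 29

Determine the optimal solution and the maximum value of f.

a = 29/6, b = 0, maximum f = 29

Extreme points and f = 6a + 8b:
  (0, 0) → f = 0
  (0, 29/10) → f = 116/5
  (29/6, 0) → f = 29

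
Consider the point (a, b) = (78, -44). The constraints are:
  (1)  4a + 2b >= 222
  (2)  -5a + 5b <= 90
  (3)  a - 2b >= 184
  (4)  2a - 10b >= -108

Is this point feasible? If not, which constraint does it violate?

not feasible — violates (3)

Constraint (3): a - 2b = 166, which is not ≥ 184. All other constraints are satisfied.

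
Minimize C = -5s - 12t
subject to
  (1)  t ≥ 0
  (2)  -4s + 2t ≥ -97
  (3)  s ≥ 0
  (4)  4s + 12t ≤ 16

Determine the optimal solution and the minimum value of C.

s = 4, t = 0, minimum C = -20

Feasible corners and C = -5s - 12t:
  (0, 0) → C = 0
  (4, 0) → C = -20
  (0, 4/3) → C = -16

The binding constraints are t = 0 and 4s + 12t = 16.
Solving simultaneously gives s = 4, t = 0.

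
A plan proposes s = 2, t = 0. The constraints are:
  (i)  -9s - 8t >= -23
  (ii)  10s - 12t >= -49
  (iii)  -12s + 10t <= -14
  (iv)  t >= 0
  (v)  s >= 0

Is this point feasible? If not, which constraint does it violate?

(i): -18 ≥ -23 ✓
(ii): 20 ≥ -49 ✓
(iii): -24 ≤ -14 ✓
(iv): 0 ≥ 0 ✓
(v): 2 ≥ 0 ✓

feasible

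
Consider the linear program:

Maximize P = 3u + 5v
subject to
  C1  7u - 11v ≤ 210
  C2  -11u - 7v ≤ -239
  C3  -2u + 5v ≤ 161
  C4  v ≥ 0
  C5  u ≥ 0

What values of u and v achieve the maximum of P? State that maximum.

Corner points and P = 3u + 5v:
  (217, 119) → P = 1246
  (30, 0) → P = 90
  (68/69, 2249/69) → P = 11449/69
  (239/11, 0) → P = 717/11

The optimum lies where 7u - 11v = 210 and -2u + 5v = 161.
Solving simultaneously gives u = 217, v = 119.

u = 217, v = 119, maximum P = 1246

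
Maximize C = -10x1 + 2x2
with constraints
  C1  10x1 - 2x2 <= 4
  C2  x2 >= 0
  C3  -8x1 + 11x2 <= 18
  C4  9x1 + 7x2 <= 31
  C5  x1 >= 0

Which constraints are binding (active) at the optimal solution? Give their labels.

Vertices and C = -10x1 + 2x2:
  (2/5, 0) → C = -4
  (40/47, 106/47) → C = -4
  (0, 0) → C = 0
  (0, 18/11) → C = 36/11

The maximum is at (0, 18/11). Substituting into each constraint, equality holds for C3 and C5; the remaining constraints have slack.

C3 and C5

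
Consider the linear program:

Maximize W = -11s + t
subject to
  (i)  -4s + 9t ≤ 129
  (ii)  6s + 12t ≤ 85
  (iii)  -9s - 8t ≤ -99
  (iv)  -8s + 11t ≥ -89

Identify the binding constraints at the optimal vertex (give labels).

(ii) and (iii)

Feasible corners and W = -11s + t:
  (127/15, 57/20) → W = -5417/60
  (2003/162, 73/81) → W = -21887/162
  (1801/163, -9/163) → W = -19820/163

The maximum is at (127/15, 57/20). Substituting into each constraint, equality holds for (ii) and (iii); the remaining constraints have slack.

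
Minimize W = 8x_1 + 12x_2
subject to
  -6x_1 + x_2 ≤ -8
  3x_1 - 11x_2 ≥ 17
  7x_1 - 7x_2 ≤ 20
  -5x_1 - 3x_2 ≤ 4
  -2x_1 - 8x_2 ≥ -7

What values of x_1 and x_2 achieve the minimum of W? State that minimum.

Extreme points and W = 8x_1 + 12x_2:
  (71/63, -26/21) → W = -368/63
  (36/35, -64/35) → W = -96/7
  (101/56, -59/56) → W = 25/14

The optimum lies where -6x_1 + x_2 = -8 and 7x_1 - 7x_2 = 20.
Solving simultaneously gives x_1 = 36/35, x_2 = -64/35.

x_1 = 36/35, x_2 = -64/35, minimum W = -96/7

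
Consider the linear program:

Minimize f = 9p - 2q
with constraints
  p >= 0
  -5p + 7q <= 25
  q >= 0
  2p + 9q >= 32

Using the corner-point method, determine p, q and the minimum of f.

p = 0, q = 25/7, minimum f = -50/7

Vertices and f = 9p - 2q:
  (0, 25/7) → f = -50/7
  (0, 32/9) → f = -64/9
  (16, 0) → f = 144
The feasible region is unbounded (it extends along (1, 0), (7, 5)), but f strictly increases along every unbounded feasible direction, so there is no improving ray and the minimum is attained at a vertex.

The binding constraints are p = 0 and -5p + 7q = 25.
Solving simultaneously gives p = 0, q = 25/7.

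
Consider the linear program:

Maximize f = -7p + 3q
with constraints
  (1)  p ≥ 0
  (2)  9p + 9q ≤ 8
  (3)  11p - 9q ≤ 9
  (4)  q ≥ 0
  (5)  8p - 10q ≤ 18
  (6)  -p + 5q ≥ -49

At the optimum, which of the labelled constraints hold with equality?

Corner points and f = -7p + 3q:
  (0, 8/9) → f = 8/3
  (0, 0) → f = 0
  (17/20, 7/180) → f = -35/6
  (9/11, 0) → f = -63/11

The maximum is at (0, 8/9). Substituting into each constraint, equality holds for (1) and (2); the remaining constraints have slack.

(1) and (2)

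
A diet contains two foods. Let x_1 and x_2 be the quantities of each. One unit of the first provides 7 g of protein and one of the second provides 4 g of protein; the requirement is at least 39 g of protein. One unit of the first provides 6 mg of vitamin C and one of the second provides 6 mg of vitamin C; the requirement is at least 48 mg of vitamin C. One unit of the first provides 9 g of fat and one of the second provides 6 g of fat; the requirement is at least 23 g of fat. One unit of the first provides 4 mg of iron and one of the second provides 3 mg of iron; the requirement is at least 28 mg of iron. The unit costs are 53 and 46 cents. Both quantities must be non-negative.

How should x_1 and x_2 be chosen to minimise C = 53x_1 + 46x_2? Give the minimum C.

x_1 = 4, x_2 = 4, minimum C = 396

The feasible region is unbounded (it extends along (0, 1), (1, 0)), but C strictly increases along every unbounded feasible direction, so there is no improving ray and the minimum is attained at a vertex.

At the optimal vertex, 6x_1 + 6x_2 = 48 and 4x_1 + 3x_2 = 28.
Solving simultaneously gives x_1 = 4, x_2 = 4.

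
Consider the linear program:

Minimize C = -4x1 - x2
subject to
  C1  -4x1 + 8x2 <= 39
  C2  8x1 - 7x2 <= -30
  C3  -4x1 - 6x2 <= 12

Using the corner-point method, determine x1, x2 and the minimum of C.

Vertices and C = -4x1 - x2:
  (11/12, 16/3) → C = -9
  (-165/28, 27/14) → C = 303/14
  (-66/19, 6/19) → C = 258/19

x1 = 11/12, x2 = 16/3, minimum C = -9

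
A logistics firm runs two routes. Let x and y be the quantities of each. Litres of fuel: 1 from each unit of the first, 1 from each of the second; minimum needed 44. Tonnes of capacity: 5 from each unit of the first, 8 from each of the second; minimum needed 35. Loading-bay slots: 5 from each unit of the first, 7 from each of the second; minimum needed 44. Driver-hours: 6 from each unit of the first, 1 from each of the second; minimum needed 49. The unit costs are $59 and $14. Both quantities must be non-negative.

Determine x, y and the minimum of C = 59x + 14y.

x = 1, y = 43, minimum C = 661

Extreme points and C = 59x + 14y:
  (0, 49) → C = 686
  (44, 0) → C = 2596
  (1, 43) → C = 661
The feasible region is unbounded (it extends along (0, 1), (1, 0)), but C strictly increases along every unbounded feasible direction, so there is no improving ray and the minimum is attained at a vertex.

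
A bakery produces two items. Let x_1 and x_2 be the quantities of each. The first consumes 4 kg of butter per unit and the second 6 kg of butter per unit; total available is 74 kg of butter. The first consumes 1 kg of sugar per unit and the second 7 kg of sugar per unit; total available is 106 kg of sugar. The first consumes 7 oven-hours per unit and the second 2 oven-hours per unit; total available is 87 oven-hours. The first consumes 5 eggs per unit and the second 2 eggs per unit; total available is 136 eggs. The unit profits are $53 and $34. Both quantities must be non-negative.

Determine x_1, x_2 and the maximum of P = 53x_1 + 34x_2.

Extreme points and P = 53x_1 + 34x_2:
  (0, 0) → P = 0
  (0, 37/3) → P = 1258/3
  (87/7, 0) → P = 4611/7
  (11, 5) → P = 753

At the optimal vertex, 4x_1 + 6x_2 = 74 and 7x_1 + 2x_2 = 87.
Solving simultaneously gives x_1 = 11, x_2 = 5.

x_1 = 11, x_2 = 5, maximum P = 753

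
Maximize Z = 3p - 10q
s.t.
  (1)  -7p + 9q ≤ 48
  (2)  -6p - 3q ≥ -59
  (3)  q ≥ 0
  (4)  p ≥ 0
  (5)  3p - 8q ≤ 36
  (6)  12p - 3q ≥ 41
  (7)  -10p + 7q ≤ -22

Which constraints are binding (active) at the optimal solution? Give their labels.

(2) and (3)

Feasible corners and Z = 3p - 10q:
  (59/6, 0) → Z = 59/2
  (479/72, 229/36) → Z = -3143/72
  (41/12, 0) → Z = 41/4
  (221/54, 73/27) → Z = -797/54

The maximum is at (59/6, 0). Substituting into each constraint, equality holds for (2) and (3); the remaining constraints have slack.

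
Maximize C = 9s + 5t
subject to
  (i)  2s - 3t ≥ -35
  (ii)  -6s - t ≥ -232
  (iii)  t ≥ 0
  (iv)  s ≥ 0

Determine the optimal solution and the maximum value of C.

s = 661/20, t = 337/10, maximum C = 9319/20

Vertices and C = 9s + 5t:
  (661/20, 337/10) → C = 9319/20
  (0, 35/3) → C = 175/3
  (116/3, 0) → C = 348
  (0, 0) → C = 0

The binding constraints are 2s - 3t = -35 and -6s - t = -232.
Solving simultaneously gives s = 661/20, t = 337/10.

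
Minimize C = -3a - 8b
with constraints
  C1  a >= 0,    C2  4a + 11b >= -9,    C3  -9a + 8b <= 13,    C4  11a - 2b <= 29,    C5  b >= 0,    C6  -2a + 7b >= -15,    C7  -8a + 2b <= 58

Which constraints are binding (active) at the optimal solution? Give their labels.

Corner points and C = -3a - 8b:
  (0, 13/8) → C = -13
  (0, 0) → C = 0
  (129/35, 202/35) → C = -2003/35
  (29/11, 0) → C = -87/11

The minimum is at (129/35, 202/35). Substituting into each constraint, equality holds for C3 and C4; the remaining constraints have slack.

C3 and C4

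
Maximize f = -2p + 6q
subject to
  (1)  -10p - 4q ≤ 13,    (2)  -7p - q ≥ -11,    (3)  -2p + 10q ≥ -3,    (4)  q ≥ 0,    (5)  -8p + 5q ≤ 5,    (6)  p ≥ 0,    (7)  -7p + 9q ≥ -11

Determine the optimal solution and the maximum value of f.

Extreme points and f = -2p + 6q:
  (113/72, 1/72) → f = -55/18
  (50/43, 123/43) → f = 638/43
  (3/2, 0) → f = -3
  (0, 0) → f = 0
  (0, 1) → f = 6

p = 50/43, q = 123/43, maximum f = 638/43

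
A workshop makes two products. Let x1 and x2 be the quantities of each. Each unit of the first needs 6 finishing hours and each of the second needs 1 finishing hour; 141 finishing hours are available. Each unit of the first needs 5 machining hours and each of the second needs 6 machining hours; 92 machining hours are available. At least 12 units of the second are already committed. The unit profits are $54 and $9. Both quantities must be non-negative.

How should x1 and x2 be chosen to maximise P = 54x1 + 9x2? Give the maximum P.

x1 = 4, x2 = 12, maximum P = 324

Feasible corners and P = 54x1 + 9x2:
  (0, 46/3) → P = 138
  (0, 12) → P = 108
  (4, 12) → P = 324

The binding constraints are 5x1 + 6x2 = 92 and x2 = 12.
Solving simultaneously gives x1 = 4, x2 = 12.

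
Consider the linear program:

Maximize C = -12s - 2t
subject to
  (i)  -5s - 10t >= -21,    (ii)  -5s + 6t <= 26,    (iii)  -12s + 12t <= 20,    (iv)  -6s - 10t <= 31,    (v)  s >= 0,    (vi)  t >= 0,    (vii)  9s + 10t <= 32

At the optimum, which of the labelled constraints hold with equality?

Vertices and C = -12s - 2t:
  (13/45, 88/45) → C = -332/45
  (11/4, 29/40) → C = -689/20
  (0, 5/3) → C = -10/3
  (0, 0) → C = 0
  (32/9, 0) → C = -128/3

The maximum is at (0, 0). Substituting into each constraint, equality holds for (v) and (vi); the remaining constraints have slack.

(v) and (vi)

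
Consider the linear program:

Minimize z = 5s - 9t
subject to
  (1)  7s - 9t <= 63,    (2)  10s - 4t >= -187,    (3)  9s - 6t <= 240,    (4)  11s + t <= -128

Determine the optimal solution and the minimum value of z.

Extreme points and z = 5s - 9t:
  (-1935/62, -1939/62) → z = 3888/31
  (-1089/106, -1589/106) → z = 4428/53
  (-233/18, 259/18) → z = -1748/9

s = -233/18, t = 259/18, minimum z = -1748/9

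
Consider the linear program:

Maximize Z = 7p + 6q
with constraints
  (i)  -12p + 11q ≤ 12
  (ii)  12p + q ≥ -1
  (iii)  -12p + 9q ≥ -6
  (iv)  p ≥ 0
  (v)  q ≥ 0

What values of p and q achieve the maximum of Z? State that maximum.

p = 29/4, q = 9, maximum Z = 419/4

Feasible corners and Z = 7p + 6q:
  (29/4, 9) → Z = 419/4
  (0, 12/11) → Z = 72/11
  (1/2, 0) → Z = 7/2
  (0, 0) → Z = 0

At the optimal vertex, -12p + 11q = 12 and -12p + 9q = -6.
Solving simultaneously gives p = 29/4, q = 9.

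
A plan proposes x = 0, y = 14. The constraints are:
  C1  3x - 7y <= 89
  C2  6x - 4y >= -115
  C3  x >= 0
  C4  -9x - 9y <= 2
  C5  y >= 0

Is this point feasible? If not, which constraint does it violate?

feasible

C1: -98 ≤ 89 ✓
C2: -56 ≥ -115 ✓
C3: 0 ≥ 0 ✓
C4: -126 ≤ 2 ✓
C5: 14 ≥ 0 ✓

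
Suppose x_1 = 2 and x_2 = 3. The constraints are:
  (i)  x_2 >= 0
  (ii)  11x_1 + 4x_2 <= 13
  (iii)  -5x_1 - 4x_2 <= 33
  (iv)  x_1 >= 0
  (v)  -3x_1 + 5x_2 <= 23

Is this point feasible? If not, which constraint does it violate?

Constraint (ii): 11x_1 + 4x_2 = 34, which is not ≤ 13. All other constraints are satisfied.

not feasible — violates (ii)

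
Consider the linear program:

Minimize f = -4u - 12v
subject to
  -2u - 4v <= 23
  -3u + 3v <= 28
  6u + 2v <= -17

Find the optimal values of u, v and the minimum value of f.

Extreme points and f = -4u - 12v:
  (-181/18, -13/18) → f = 440/9
  (-11/10, -26/5) → f = 334/5
  (-107/24, 39/8) → f = -122/3

The binding constraints are -3u + 3v = 28 and 6u + 2v = -17.
Solving simultaneously gives u = -107/24, v = 39/8.

u = -107/24, v = 39/8, minimum f = -122/3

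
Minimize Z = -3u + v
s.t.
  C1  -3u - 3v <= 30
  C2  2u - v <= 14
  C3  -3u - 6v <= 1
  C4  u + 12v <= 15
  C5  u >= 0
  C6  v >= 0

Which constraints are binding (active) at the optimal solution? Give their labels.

C2 and C4

Feasible corners and Z = -3u + v:
  (183/25, 16/25) → Z = -533/25
  (7, 0) → Z = -21
  (0, 5/4) → Z = 5/4
  (0, 0) → Z = 0

The minimum is at (183/25, 16/25). Substituting into each constraint, equality holds for C2 and C4; the remaining constraints have slack.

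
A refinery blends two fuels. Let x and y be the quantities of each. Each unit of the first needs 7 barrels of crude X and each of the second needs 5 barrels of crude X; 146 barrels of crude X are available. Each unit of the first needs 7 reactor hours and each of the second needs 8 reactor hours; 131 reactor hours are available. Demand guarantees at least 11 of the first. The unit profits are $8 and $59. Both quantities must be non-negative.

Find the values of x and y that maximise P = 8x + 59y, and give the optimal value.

Corner points and P = 8x + 59y:
  (131/7, 0) → P = 1048/7
  (11, 0) → P = 88
  (11, 27/4) → P = 1945/4

At the optimal vertex, 7x + 8y = 131 and x = 11.
Solving simultaneously gives x = 11, y = 27/4.

x = 11, y = 27/4, maximum P = 1945/4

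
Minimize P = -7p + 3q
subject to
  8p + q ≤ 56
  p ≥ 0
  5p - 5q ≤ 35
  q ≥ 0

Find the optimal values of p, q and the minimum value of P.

p = 7, q = 0, minimum P = -49

Vertices and P = -7p + 3q:
  (0, 56) → P = 168
  (7, 0) → P = -49
  (0, 0) → P = 0

The binding constraints are 8p + q = 56 and 5p - 5q = 35.
Solving simultaneously gives p = 7, q = 0.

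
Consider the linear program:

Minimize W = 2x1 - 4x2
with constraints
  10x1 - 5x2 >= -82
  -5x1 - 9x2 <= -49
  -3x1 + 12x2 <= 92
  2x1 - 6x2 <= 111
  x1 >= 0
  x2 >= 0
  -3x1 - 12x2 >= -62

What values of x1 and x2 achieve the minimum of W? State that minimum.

Vertices and W = 2x1 - 4x2:
  (49/5, 0) → W = 98/5
  (10/11, 163/33) → W = -592/33
  (62/3, 0) → W = 124/3

x1 = 10/11, x2 = 163/33, minimum W = -592/33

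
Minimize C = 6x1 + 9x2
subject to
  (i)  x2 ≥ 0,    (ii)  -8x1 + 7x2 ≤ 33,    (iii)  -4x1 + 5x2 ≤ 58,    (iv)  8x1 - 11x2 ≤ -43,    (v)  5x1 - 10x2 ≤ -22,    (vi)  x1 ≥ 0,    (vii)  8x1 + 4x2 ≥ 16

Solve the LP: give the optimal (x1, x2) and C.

The feasible region is unbounded (it extends along (5, 4), (11, 8)), but C strictly increases along every unbounded feasible direction, so there is no improving ray and the minimum is attained at a vertex.

The binding constraints are 8x1 - 11x2 = -43 and 8x1 + 4x2 = 16.
Solving simultaneously gives x1 = 1/30, x2 = 59/15.

x1 = 1/30, x2 = 59/15, minimum C = 178/5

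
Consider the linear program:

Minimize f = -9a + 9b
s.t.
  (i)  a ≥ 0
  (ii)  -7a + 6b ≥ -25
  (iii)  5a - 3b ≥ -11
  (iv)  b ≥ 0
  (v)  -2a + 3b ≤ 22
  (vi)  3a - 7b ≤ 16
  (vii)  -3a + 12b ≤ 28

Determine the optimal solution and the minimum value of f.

Extreme points and f = -9a + 9b:
  (0, 0) → f = 0
  (0, 7/3) → f = 21
  (25/7, 0) → f = -225/7
  (78/11, 271/66) → f = -591/22

At the optimal vertex, -7a + 6b = -25 and b = 0.
Solving simultaneously gives a = 25/7, b = 0.

a = 25/7, b = 0, minimum f = -225/7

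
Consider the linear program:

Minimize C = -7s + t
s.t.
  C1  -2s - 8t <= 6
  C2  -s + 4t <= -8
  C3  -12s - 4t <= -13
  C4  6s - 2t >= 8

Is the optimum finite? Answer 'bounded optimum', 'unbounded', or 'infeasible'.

From the feasible point (5/2, -11/8), moving in the direction (8, -2) keeps every constraint satisfied while C decreases without bound.

unbounded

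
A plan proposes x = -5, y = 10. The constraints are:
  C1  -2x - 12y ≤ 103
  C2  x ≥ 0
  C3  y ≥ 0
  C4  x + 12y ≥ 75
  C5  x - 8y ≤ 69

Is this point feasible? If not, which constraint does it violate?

not feasible — violates C2

Constraint C2: x = -5, which is not ≥ 0. All other constraints are satisfied.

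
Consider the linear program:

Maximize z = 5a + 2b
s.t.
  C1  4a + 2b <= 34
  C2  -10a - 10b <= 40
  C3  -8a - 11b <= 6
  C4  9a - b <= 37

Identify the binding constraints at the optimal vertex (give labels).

C1 and C4

Extreme points and z = 5a + 2b:
  (54/11, 79/11) → z = 428/11
  (-38/3, 26/3) → z = -46
  (401/107, -350/107) → z = 1305/107
The feasible region is unbounded (it extends along (-1, 2), (-1, 1)), but z strictly decreases along every unbounded feasible direction, so there is no improving ray and the maximum is attained at a vertex.

The maximum is at (54/11, 79/11). Substituting into each constraint, equality holds for C1 and C4; the remaining constraints have slack.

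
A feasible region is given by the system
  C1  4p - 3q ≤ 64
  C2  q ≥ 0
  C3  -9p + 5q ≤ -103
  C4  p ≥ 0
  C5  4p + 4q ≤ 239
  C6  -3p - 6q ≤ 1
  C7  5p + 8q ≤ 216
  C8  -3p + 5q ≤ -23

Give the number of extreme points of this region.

Pairwise boundary intersections that survive every other constraint:
  (16, 0)
  (251/11, 100/11)
  (103/9, 0)
  (40/3, 17/5)

4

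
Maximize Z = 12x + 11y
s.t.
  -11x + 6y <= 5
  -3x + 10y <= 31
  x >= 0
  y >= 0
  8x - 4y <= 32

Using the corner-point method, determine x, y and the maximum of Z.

Extreme points and Z = 12x + 11y:
  (34/23, 163/46) → Z = 2609/46
  (0, 5/6) → Z = 55/6
  (111/17, 86/17) → Z = 134
  (0, 0) → Z = 0
  (4, 0) → Z = 48

The binding constraints are -3x + 10y = 31 and 8x - 4y = 32.
Solving simultaneously gives x = 111/17, y = 86/17.

x = 111/17, y = 86/17, maximum Z = 134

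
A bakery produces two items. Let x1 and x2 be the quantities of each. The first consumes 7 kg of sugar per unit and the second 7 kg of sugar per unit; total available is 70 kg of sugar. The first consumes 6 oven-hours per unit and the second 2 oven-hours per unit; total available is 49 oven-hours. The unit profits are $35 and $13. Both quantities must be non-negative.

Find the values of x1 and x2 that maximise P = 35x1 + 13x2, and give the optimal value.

Feasible corners and P = 35x1 + 13x2:
  (0, 0) → P = 0
  (0, 10) → P = 130
  (49/6, 0) → P = 1715/6
  (29/4, 11/4) → P = 579/2

x1 = 29/4, x2 = 11/4, maximum P = 579/2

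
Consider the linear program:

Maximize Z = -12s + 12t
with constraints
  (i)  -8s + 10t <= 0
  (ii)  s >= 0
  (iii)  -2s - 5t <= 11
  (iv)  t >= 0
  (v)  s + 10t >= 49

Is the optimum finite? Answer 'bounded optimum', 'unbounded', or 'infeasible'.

Extreme points and Z = -12s + 12t:
  (49/9, 196/45) → Z = -196/15
  (49, 0) → Z = -588
The feasible region has finitely many vertices and no improving ray; the maximum is -196/15 at (49/9, 196/45).

bounded optimum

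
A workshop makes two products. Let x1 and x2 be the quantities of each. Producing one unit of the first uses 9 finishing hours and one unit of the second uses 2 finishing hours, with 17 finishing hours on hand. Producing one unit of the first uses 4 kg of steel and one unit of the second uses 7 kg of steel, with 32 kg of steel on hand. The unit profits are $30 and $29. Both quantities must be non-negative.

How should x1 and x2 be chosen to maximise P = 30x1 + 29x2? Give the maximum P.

Corner points and P = 30x1 + 29x2:
  (0, 0) → P = 0
  (0, 32/7) → P = 928/7
  (17/9, 0) → P = 170/3
  (1, 4) → P = 146

x1 = 1, x2 = 4, maximum P = 146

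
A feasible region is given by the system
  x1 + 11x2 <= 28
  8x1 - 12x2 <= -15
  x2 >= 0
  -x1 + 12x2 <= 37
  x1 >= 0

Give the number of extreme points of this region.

Intersecting each pair of boundary lines and keeping only the points that satisfy every inequality leaves:
  (171/100, 239/100)
  (0, 28/11)
  (0, 5/4)

3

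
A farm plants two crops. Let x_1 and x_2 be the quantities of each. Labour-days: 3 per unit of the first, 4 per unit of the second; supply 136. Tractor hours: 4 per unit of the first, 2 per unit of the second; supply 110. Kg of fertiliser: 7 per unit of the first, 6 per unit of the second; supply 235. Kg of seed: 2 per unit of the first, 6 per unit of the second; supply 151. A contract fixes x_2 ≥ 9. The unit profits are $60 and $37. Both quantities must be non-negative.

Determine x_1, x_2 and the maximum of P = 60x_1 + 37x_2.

Extreme points and P = 60x_1 + 37x_2:
  (0, 151/6) → P = 5587/6
  (0, 9) → P = 333
  (19, 17) → P = 1769
  (23, 9) → P = 1713
  (84/5, 587/30) → P = 51959/30

At the optimal vertex, 4x_1 + 2x_2 = 110 and 7x_1 + 6x_2 = 235.
Solving simultaneously gives x_1 = 19, x_2 = 17.

x_1 = 19, x_2 = 17, maximum P = 1769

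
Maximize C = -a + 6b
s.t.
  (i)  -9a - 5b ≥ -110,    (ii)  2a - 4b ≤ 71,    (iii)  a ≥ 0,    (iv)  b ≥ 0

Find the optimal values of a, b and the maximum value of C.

Feasible corners and C = -a + 6b:
  (0, 22) → C = 132
  (110/9, 0) → C = -110/9
  (0, 0) → C = 0

a = 0, b = 22, maximum C = 132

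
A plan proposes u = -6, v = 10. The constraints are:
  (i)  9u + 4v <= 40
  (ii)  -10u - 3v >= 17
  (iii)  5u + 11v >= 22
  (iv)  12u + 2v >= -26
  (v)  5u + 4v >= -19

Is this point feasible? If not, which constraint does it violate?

Constraint (iv): 12u + 2v = -52, which is not ≥ -26. All other constraints are satisfied.

not feasible — violates (iv)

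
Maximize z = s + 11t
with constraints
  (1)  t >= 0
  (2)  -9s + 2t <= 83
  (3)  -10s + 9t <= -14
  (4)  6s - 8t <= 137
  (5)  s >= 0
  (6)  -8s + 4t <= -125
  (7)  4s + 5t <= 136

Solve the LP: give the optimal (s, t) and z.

The optimum lies where -8s + 4t = -125 and 4s + 5t = 136.
Solving simultaneously gives s = 167/8, t = 21/2.

s = 167/8, t = 21/2, maximum z = 1091/8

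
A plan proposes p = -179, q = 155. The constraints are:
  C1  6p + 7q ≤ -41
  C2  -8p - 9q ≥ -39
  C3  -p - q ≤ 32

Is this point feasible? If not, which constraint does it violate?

Constraint C1: 6p + 7q = 11, which is not ≤ -41. All other constraints are satisfied.

not feasible — violates C1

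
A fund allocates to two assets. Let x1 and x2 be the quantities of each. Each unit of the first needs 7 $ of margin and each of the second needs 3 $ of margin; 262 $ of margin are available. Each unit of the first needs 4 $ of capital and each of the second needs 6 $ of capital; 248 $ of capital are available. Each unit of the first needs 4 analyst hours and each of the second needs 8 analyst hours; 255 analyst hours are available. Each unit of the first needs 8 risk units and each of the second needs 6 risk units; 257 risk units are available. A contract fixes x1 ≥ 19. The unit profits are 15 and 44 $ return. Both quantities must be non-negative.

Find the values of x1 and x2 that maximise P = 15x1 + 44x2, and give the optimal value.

x1 = 19, x2 = 35/2, maximum P = 1055

Vertices and P = 15x1 + 44x2:
  (257/8, 0) → P = 3855/8
  (19, 0) → P = 285
  (19, 35/2) → P = 1055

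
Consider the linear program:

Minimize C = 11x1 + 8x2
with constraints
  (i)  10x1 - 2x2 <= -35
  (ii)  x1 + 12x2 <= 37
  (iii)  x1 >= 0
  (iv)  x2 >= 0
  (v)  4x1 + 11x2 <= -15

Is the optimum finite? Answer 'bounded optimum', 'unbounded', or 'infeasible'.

infeasible

The boundaries x1 + 12x2 = 37 and 4x1 + 11x2 = -15 meet at (-587/37, 163/37), but that point violates x1 ≥ 0. Every candidate vertex is excluded by some other constraint, so the feasible region is empty.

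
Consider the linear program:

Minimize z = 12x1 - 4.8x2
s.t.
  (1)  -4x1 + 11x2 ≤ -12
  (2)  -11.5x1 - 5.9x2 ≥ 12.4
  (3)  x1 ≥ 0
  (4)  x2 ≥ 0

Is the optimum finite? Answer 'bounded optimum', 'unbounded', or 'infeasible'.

The boundaries -4x1 + 11x2 = -12 and x2 = 0 meet at (3, 0), but that point violates -11.5x1 - 5.9x2 ≥ 12.4. Every candidate vertex is excluded by some other constraint, so the feasible region is empty.

infeasible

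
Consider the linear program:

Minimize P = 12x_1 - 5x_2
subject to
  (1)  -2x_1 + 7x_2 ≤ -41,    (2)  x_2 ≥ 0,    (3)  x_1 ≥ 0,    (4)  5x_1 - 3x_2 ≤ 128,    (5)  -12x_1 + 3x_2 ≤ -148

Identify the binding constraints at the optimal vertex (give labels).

Extreme points and P = 12x_1 - 5x_2:
  (41/2, 0) → P = 246
  (773/29, 51/29) → P = 9021/29
  (128/5, 0) → P = 1536/5

The minimum is at (41/2, 0). Substituting into each constraint, equality holds for (1) and (2); the remaining constraints have slack.

(1) and (2)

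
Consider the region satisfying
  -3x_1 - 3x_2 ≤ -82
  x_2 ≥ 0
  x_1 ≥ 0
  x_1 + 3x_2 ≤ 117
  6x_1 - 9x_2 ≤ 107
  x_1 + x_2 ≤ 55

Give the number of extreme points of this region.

5

The feasible vertices (each the meet of two boundaries and inside every other half-plane) are:
  (0, 82/3)
  (353/15, 19/5)
  (0, 39)
  (24, 31)
  (602/15, 223/15)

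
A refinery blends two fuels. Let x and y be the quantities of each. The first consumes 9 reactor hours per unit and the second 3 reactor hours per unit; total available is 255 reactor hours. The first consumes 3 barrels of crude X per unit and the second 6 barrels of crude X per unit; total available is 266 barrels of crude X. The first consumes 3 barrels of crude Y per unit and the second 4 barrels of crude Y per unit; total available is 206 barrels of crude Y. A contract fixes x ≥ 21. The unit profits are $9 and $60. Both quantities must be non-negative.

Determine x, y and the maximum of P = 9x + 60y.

Extreme points and P = 9x + 60y:
  (85/3, 0) → P = 255
  (21, 0) → P = 189
  (21, 22) → P = 1509

At the optimal vertex, 9x + 3y = 255 and x = 21.
Solving simultaneously gives x = 21, y = 22.

x = 21, y = 22, maximum P = 1509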